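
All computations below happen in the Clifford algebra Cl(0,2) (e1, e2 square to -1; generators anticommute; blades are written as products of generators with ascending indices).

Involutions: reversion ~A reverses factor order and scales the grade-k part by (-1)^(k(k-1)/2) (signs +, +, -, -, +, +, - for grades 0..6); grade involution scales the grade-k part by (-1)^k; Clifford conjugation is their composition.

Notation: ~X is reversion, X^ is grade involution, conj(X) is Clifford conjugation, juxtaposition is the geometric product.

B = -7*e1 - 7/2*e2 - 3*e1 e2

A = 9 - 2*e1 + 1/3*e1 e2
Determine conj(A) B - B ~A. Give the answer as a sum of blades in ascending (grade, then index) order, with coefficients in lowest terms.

first term: 13 - 385/6*e1 - 139/6*e2 - 34*e1 e2
second term: -15 - 371/6*e1 - 167/6*e2 - 34*e1 e2
Answer: 28 - 7/3*e1 + 14/3*e2


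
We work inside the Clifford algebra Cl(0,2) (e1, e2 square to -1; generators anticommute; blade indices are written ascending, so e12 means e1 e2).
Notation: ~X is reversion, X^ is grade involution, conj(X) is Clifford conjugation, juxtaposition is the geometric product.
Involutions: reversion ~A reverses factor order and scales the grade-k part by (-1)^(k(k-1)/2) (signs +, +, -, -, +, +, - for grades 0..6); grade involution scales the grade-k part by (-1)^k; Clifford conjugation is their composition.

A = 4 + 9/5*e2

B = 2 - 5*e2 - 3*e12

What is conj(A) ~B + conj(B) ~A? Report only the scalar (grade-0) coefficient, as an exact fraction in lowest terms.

first term: -1 - 27/5*e1 - 118/5*e2 + 12*e12
second term: -1 - 27/5*e1 + 118/5*e2 + 12*e12
Answer: -2


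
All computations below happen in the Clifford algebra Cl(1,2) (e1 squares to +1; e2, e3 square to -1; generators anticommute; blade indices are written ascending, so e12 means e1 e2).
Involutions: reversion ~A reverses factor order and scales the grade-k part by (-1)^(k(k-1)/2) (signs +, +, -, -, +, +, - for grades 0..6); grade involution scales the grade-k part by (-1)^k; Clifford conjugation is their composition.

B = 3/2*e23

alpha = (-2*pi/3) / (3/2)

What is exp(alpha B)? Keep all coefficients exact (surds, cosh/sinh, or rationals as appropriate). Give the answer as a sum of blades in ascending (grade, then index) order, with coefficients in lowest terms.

B^2 = (3/2)^2*(e23)^2 = 9/4*(-1) = -9/4 (a basis 2-blade squares to minus the product of its generators' squares).
B^2 = -9/4 — the series telescopes trigonometrically here: l = 3/2, alpha*l = -2*pi/3, so exp(alpha B) = cos(-2*pi/3) + (sin(-2*pi/3)/(3/2))*B = -1/2 + (-sqrt(3)/3)*B.
Answer: -1/2 - sqrt(3)/2*e23


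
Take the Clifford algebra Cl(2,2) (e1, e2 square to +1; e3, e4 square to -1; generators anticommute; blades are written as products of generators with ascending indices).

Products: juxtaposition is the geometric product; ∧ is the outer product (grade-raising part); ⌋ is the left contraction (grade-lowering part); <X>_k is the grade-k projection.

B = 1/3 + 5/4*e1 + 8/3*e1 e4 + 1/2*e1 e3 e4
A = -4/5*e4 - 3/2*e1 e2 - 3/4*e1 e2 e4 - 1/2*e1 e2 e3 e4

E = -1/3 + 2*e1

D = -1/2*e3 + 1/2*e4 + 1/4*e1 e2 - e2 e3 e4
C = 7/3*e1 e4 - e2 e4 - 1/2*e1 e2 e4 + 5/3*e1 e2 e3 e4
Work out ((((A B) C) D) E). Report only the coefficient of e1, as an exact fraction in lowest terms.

step 1: -32/15*e1 + 29/8*e2 - 4/15*e4 - 1/2*e1 e2 + 2/5*e1 e3 + e1 e4 - 41/24*e2 e3 + 49/16*e2 e4 - 1/4*e1 e2 e4 + 11/8*e2 e3 e4 - 1/6*e1 e2 e3 e4
step 2: -127/144 + 559/1440*e1 + 27/20*e2 + 15/8*e3 - 3187/360*e4 - 1987/240*e1 e2 - 143/24*e1 e3 - 77/144*e1 e4 + 23/18*e2 e3 + 47/30*e2 e4 - 217/120*e3 e4 + 199/72*e1 e2 e3 - 253/40*e1 e2 e4 - 331/48*e1 e3 e4 - 169/45*e2 e3 e4 - 1291/360*e1 e2 e3 e4
step 3: 1177/320 - 637/96*e1 - 3563/1920*e2 + 533/240*e3 + 23/30*e4 - 823/320*e1 e2 - 217/64*e1 e3 + 467/960*e1 e4 - 4387/480*e2 e3 + 1567/2880*e2 e4 - 5677/1440*e3 e4 + 88/15*e1 e2 e3 + 1007/720*e1 e2 e4 + 8599/1440*e1 e3 e4 + 557/960*e2 e3 e4 - 629/240*e1 e2 e3 e4
step 4: -4639/320 + 6889/720*e1 + 33191/5760*e2 + 8699/1440*e3 - 1769/1440*e4 + 731/160*e1 e2 - 3179/960*e1 e3 - 4883/2880*e1 e4 + 21283/1440*e2 e3 + 22601/8640*e2 e4 + 57271/4320*e3 e4 - 14569/720*e1 e2 e3 + 2687/4320*e1 e2 e4 - 42661/4320*e1 e3 e4 + 14539/2880*e2 e3 e4 - 413/1440*e1 e2 e3 e4
Answer: 6889/720


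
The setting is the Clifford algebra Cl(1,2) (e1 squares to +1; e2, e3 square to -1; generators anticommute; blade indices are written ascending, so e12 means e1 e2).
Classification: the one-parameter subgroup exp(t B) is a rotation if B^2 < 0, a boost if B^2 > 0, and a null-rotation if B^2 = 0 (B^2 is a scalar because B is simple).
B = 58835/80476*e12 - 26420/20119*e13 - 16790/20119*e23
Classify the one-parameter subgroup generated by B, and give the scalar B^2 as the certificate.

B^2 term by term: the squares give (58835/80476)^2*(e12)^2 + (-26420/20119)^2*(e13)^2 + (-16790/20119)^2*(e23)^2 = 3461557225/6476386576*(+1) + 698016400/404774161*(+1) + 281904100/404774161*(-1) = 25/16 (each basis 2-blade squares to minus the product of its generators' squares); cross terms between blades sharing an index anticommute and cancel. So B^2 = 25/16.
Answer: boost, certificate B^2 = 25/16. Note: conjugating B changes its blade decomposition but never the scalar B^2 = 25/16, whose sign settles the classification.


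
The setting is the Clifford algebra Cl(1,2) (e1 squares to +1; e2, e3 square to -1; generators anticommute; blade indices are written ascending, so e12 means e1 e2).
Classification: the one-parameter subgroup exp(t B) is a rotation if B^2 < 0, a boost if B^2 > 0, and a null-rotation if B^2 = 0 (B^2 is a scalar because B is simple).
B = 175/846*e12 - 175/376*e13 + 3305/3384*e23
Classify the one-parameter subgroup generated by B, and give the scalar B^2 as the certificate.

B^2 term by term: the squares give (175/846)^2*(e12)^2 + (-175/376)^2*(e13)^2 + (3305/3384)^2*(e23)^2 = 30625/715716*(+1) + 30625/141376*(+1) + 10923025/11451456*(-1) = -25/36 (each basis 2-blade squares to minus the product of its generators' squares); cross terms between blades sharing an index anticommute and cancel. So B^2 = -25/36.
Answer: rotation, certificate B^2 = -25/36. B^2 = -25/36 is basis-independent, so its sign is the whole story.


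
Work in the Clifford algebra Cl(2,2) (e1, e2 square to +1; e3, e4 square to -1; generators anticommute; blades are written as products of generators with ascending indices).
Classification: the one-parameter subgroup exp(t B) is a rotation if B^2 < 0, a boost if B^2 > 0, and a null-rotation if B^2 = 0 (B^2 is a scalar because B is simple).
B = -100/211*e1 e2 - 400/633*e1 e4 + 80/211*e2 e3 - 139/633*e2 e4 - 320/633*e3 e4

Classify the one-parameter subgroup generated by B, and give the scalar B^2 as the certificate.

B^2 term by term: the squares give (-100/211)^2*(e1 e2)^2 + (-400/633)^2*(e1 e4)^2 + (80/211)^2*(e2 e3)^2 + (-139/633)^2*(e2 e4)^2 + (-320/633)^2*(e3 e4)^2 = 10000/44521*(-1) + 160000/400689*(+1) + 6400/44521*(+1) + 19321/400689*(+1) + 102400/400689*(-1) = 1/9 (each basis 2-blade squares to minus the product of its generators' squares); cross terms between blades sharing an index anticommute and cancel; the commuting (index-disjoint) pairs give grade-4 terms 2*c*c'*(blade product), which cancel blade by blade — e1 e2 e3 e4: 64000/133563 - 64000/133563 = 0 — confirming B is simple. So B^2 = 1/9.
Answer: boost, certificate B^2 = 1/9. Check the certificate: B^2 = 1/9, and that sign is decisive whatever form B takes.


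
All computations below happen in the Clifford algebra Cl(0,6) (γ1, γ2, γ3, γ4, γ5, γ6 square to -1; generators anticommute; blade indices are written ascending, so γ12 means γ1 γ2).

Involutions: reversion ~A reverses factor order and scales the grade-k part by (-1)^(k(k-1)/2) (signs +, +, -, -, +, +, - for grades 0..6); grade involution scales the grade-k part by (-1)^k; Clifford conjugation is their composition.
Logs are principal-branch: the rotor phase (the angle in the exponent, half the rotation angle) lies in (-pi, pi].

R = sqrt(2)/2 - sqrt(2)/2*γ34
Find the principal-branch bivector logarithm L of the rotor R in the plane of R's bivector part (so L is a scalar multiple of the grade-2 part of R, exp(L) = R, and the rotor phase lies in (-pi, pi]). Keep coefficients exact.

The scalar part of R is sqrt(2)/2, and that scalar determines the rotor phase on the principal branch; recovering the unit plane as bivector-part over sine of the phase gives L = phase * plane.
Concretely: cos(phase) = sqrt(2)/2 gives phase = ±pi/4, and since phase/sin(phase) is even the sign is immaterial: L = (phase/sin(phase)) * <R>_2 = (sqrt(2)*pi/4) * <R>_2.
Answer: -pi/4*γ34


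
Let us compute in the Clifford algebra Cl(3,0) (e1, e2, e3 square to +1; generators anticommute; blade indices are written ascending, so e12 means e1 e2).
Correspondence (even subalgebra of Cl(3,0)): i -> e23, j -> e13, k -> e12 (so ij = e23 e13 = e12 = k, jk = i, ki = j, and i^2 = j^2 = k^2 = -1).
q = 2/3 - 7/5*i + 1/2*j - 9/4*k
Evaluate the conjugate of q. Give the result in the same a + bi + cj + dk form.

In blades: q = 2/3 - 9/4*e12 + 1/2*e13 - 7/5*e23.
Quaternion conjugation is reversion on the even subalgebra: the scalar is fixed and every grade-2 blade flips sign, giving 2/3 + 9/4*e12 - 1/2*e13 + 7/5*e23; translating back:
Answer: 2/3 + 7/5*i - 1/2*j + 9/4*k


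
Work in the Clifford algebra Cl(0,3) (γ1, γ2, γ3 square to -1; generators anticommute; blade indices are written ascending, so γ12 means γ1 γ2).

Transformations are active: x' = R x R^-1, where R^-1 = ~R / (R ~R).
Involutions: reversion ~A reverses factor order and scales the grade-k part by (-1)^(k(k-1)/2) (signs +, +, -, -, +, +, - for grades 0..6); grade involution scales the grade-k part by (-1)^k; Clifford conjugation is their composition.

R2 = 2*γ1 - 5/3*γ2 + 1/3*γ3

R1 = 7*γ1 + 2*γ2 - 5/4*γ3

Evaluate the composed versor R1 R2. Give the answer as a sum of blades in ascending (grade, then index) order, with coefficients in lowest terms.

Distribute over the terms of R1 (each basis-blade product reordered to ascending indices, repeated generators contracted through their squares):
(7*γ1) R2 = -14 - 35/3*γ12 + 7/3*γ13
(2*γ2) R2 = 10/3 - 4*γ12 + 2/3*γ23
(-5/4*γ3) R2 = 5/12 + 5/2*γ13 - 25/12*γ23
Summing the partial products and collecting blades:
Answer: -41/4 - 47/3*γ12 + 29/6*γ13 - 17/12*γ23


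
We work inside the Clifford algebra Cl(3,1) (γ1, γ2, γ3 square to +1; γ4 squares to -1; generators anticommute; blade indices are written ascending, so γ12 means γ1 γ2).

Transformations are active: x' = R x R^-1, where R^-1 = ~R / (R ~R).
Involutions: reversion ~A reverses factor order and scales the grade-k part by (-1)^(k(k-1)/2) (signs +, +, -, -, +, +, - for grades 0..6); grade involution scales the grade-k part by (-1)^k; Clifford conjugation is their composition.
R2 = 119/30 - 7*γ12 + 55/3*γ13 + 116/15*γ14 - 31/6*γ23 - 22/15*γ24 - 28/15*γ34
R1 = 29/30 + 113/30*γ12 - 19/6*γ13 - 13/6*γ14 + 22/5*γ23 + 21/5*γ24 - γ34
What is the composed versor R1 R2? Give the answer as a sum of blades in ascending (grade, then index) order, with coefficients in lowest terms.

Distribute over the grade parts of R1 (each basis-blade product reordered to ascending indices, repeated generators contracted through their squares):
<R1>_0 (= 29/30) R2 = 3451/900 - 203/30*γ12 + 319/18*γ13 + 1682/225*γ14 - 899/180*γ23 - 319/225*γ24 - 406/225*γ34
<R1>_2 (= 113/30*γ12 - 19/6*γ13 - 13/6*γ14 + 22/5*γ23 + 21/5*γ24 - γ34) R2 = 6458/75 + 899/18*γ12 + 95/9*γ13 + 35573/900*γ14 - 8717/225*γ23 - 4807/450*γ24 - 5167/150*γ34 - 32809/900*γ1234
Summing the partial products and collecting blades:
Answer: 80947/900 + 1943/45*γ12 + 509/18*γ13 + 42301/900*γ14 - 13121/300*γ23 - 121/10*γ24 - 16313/450*γ34 - 32809/900*γ1234


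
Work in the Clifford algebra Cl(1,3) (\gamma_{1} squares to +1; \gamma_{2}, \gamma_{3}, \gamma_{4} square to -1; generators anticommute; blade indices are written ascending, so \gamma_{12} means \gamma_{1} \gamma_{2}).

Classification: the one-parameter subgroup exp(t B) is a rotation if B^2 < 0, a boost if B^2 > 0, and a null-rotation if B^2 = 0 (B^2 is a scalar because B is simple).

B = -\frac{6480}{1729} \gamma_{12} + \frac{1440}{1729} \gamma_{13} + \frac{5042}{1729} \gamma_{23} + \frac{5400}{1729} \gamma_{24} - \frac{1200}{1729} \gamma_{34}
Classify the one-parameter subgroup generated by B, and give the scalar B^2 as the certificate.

B^2 term by term: the squares give (-\frac{6480}{1729})^2*(\gamma_{12})^2 + (\frac{1440}{1729})^2*(\gamma_{13})^2 + (\frac{5042}{1729})^2*(\gamma_{23})^2 + (\frac{5400}{1729})^2*(\gamma_{24})^2 + (-\frac{1200}{1729})^2*(\gamma_{34})^2 = \frac{41990400}{2989441}*(+1) + \frac{2073600}{2989441}*(+1) + \frac{25421764}{2989441}*(-1) + \frac{29160000}{2989441}*(-1) + \frac{1440000}{2989441}*(-1) = -4 (each basis 2-blade squares to minus the product of its generators' squares); cross terms between blades sharing an index anticommute and cancel; the commuting (index-disjoint) pairs give grade-4 terms 2*c*c'*(blade product), which cancel blade by blade — \gamma_{1234}: \frac{15552000}{2989441} - \frac{15552000}{2989441} = 0 — confirming B is simple. So B^2 = -4.
Answer: rotation, certificate B^2 = -4. One invariant decides it: the square -4 survives every conjugation, and its sign is exactly the classification.


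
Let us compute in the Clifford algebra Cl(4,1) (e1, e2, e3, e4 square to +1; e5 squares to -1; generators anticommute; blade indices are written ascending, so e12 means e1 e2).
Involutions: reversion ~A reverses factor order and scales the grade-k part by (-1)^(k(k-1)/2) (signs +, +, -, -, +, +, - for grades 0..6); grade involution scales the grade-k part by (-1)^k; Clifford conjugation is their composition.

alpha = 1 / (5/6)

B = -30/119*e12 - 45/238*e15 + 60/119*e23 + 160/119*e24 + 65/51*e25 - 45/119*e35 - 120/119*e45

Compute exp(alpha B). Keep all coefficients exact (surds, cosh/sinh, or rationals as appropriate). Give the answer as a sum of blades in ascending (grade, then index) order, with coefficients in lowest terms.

B^2 term by term: the squares give (-30/119)^2*(e12)^2 + (-45/238)^2*(e15)^2 + (60/119)^2*(e23)^2 + (160/119)^2*(e24)^2 + (65/51)^2*(e25)^2 + (-45/119)^2*(e35)^2 + (-120/119)^2*(e45)^2 = 900/14161*(-1) + 2025/56644*(+1) + 3600/14161*(-1) + 25600/14161*(-1) + 4225/2601*(+1) + 2025/14161*(+1) + 14400/14161*(+1) = 25/36 (each basis 2-blade squares to minus the product of its generators' squares); cross terms between blades sharing an index anticommute and cancel; the commuting (index-disjoint) pairs give grade-4 terms 2*c*c'*(blade product), which cancel blade by blade — e1235: 2700/14161 - 2700/14161 = 0; e1245: 7200/14161 - 7200/14161 = 0; e2345: -14400/14161 + 14400/14161 = 0 — confirming B is simple. So B^2 = 25/36.
B^2 = 25/36 — hyperbolic case — the even/odd split gives cosh and sinh: l = 5/6, alpha*l = 1, so exp(alpha B) = cosh(1) + (sinh(1)/(5/6))*B = cosh(1) + (6*sinh(1)/5)*B.
Answer: cosh(1) - 36*sinh(1)/119*e12 - 27*sinh(1)/119*e15 + 72*sinh(1)/119*e23 + 192*sinh(1)/119*e24 + 26*sinh(1)/17*e25 - 54*sinh(1)/119*e35 - 144*sinh(1)/119*e45


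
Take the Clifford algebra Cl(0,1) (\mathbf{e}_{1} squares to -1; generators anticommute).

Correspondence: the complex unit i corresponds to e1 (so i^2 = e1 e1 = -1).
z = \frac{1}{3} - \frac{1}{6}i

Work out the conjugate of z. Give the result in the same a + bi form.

In blades: z = \frac{1}{3} - \frac{1}{6} e_{1}.
Conjugation here is Clifford conjugation: the scalar is fixed and the grade-1 and grade-2 blades all flip sign, giving \frac{1}{3} + \frac{1}{6} e_{1}; translating back:
Answer: \frac{1}{3} + \frac{1}{6}i


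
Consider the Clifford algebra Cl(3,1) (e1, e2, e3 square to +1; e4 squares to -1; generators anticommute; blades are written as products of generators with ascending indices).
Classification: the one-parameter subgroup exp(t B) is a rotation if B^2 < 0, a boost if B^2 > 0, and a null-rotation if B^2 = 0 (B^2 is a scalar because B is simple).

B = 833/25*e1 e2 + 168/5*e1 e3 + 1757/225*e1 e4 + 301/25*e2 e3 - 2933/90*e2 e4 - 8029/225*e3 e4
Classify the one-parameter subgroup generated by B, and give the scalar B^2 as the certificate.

B^2 term by term: the squares give (833/25)^2*(e1 e2)^2 + (168/5)^2*(e1 e3)^2 + (1757/225)^2*(e1 e4)^2 + (301/25)^2*(e2 e3)^2 + (-2933/90)^2*(e2 e4)^2 + (-8029/225)^2*(e3 e4)^2 = 693889/625*(-1) + 28224/25*(-1) + 3087049/50625*(+1) + 90601/625*(-1) + 8602489/8100*(+1) + 64464841/50625*(+1) = 49/4 (each basis 2-blade squares to minus the product of its generators' squares); cross terms between blades sharing an index anticommute and cancel; the commuting (index-disjoint) pairs give grade-4 terms 2*c*c'*(blade product), which cancel blade by blade — e1 e2 e3 e4: -13376314/5625 + 164248/75 + 1057714/5625 = 0 — confirming B is simple. So B^2 = 49/4.
Answer: boost, certificate B^2 = 49/4. Why this suffices: the scalar 49/4 survives any versor conjugation, so its sign alone determines the class however B is presented.


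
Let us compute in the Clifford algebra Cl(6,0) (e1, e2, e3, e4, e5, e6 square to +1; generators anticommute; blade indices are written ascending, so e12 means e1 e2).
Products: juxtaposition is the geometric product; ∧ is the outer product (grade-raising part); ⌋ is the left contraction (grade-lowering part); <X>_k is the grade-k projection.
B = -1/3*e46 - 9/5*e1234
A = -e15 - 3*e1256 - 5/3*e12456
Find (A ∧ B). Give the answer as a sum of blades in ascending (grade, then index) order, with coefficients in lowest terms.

step 1: -1/3*e1456
Answer: -1/3*e1456


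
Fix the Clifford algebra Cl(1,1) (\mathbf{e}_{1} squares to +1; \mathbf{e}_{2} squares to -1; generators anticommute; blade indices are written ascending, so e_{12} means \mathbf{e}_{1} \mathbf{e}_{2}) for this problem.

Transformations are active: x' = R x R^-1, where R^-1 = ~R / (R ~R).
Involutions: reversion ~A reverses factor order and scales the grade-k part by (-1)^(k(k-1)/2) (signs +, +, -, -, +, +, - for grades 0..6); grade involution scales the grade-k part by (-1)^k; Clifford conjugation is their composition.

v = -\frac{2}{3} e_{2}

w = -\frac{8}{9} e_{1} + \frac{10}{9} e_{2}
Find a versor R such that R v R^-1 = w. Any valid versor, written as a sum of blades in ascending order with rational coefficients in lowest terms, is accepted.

The midline construction: v and w both square to -\frac{4}{9}, so reflecting in their sum -\frac{8}{9} e_{1} + \frac{4}{9} e_{2} exchanges them.
Answer: -\frac{8}{9} e_{1} + \frac{4}{9} e_{2}


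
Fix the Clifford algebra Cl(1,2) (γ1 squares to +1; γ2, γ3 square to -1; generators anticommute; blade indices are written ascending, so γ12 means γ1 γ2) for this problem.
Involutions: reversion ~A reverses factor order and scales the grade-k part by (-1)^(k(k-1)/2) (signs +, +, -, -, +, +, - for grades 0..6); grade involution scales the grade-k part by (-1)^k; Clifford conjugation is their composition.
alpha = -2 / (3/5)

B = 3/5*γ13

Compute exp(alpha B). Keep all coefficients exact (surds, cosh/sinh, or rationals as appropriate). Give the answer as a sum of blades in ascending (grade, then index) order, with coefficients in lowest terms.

B^2 = (3/5)^2*(γ13)^2 = 9/25*(+1) = 9/25 (a basis 2-blade squares to minus the product of its generators' squares).
B^2 = 9/25 — a positive square means the series sums to a boost: l = 3/5, alpha*l = -2, so exp(alpha B) = cosh(-2) + (sinh(-2)/(3/5))*B = cosh(2) + (-5*sinh(2)/3)*B.
Answer: cosh(2) - sinh(2)*γ13


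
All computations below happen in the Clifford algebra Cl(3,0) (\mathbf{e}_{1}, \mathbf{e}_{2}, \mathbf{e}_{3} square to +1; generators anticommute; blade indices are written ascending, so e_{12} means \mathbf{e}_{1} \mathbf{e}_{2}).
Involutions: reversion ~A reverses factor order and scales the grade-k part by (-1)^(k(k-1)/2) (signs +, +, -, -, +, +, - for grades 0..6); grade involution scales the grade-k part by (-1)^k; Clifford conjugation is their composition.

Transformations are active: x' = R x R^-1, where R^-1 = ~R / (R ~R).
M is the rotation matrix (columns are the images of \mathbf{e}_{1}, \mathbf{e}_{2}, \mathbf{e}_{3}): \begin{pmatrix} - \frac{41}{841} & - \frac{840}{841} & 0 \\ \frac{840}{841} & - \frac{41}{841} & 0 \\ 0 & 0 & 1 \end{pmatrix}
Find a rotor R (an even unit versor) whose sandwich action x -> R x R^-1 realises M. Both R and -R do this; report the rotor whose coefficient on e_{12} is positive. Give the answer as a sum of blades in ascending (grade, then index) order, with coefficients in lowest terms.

Method: write R = a + b12*e_{12} + b13*e_{13} + b23*e_{23} with a^2 + b12^2 + b13^2 + b23^2 = 1 (so R^-1 = ~R). Expanding the columns R e_j ~R gives tr M = 4a^2 - 1 and, from the antisymmetric part, M21 - M12 = -4a*b12, M13 - M31 = 4a*b13, M32 - M23 = -4a*b23.
Here tr M = \frac{759}{841}, so a^2 = (1 + tr M)/4 = \frac{400}{841} and a = ±\frac{20}{29}. Taking a = \frac{20}{29}: M21 - M12 = \frac{1680}{841}, M13 - M31 = 0, M32 - M23 = 0, giving b12 = -\frac{21}{29}, b13 = 0, b23 = 0, i.e. R = \frac{20}{29} - \frac{21}{29} e_{12}.
Its e_{12} coefficient is negative, so report the other preimage -R.
Answer: -\frac{20}{29} + \frac{21}{29} e_{12}. Why the constraint matters: R and -R act identically through the sandwich — M has trace \frac{759}{841} either way — so only the sign condition on e_{12} picks one of the two preimages.


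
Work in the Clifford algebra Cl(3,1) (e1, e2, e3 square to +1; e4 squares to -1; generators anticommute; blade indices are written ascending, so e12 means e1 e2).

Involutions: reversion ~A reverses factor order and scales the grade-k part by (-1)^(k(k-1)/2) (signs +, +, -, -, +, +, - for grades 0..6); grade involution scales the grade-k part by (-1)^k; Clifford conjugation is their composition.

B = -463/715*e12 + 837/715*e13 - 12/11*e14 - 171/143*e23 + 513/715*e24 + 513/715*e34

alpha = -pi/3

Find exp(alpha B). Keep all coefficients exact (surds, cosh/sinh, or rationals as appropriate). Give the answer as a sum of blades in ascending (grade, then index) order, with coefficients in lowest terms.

B^2 term by term: the squares give (-463/715)^2*(e12)^2 + (837/715)^2*(e13)^2 + (-12/11)^2*(e14)^2 + (-171/143)^2*(e23)^2 + (513/715)^2*(e24)^2 + (513/715)^2*(e34)^2 = 214369/511225*(-1) + 700569/511225*(-1) + 144/121*(+1) + 29241/20449*(-1) + 263169/511225*(+1) + 263169/511225*(+1) = -1 (each basis 2-blade squares to minus the product of its generators' squares); cross terms between blades sharing an index anticommute and cancel; the commuting (index-disjoint) pairs give grade-4 terms 2*c*c'*(blade product), which cancel blade by blade — e1234: -475038/511225 - 858762/511225 + 4104/1573 = 0 — confirming B is simple. So B^2 = -1.
B^2 = -1 — a negative square means the series sums to a rotation: l = 1, alpha*l = -pi/3, so exp(alpha B) = cos(-pi/3) + (sin(-pi/3)/1)*B = 1/2 + (-sqrt(3)/2)*B.
Answer: 1/2 + 463*sqrt(3)/1430*e12 - 837*sqrt(3)/1430*e13 + 6*sqrt(3)/11*e14 + 171*sqrt(3)/286*e23 - 513*sqrt(3)/1430*e24 - 513*sqrt(3)/1430*e34


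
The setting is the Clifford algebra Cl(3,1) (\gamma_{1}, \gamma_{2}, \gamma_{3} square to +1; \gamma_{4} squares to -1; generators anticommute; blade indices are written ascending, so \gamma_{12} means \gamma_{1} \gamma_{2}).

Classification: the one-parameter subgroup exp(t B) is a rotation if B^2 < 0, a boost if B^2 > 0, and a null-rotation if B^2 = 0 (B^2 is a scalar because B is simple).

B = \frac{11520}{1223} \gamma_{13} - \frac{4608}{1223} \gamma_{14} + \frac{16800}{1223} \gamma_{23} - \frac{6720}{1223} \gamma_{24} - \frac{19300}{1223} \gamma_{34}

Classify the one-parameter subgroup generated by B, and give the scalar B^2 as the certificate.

B^2 term by term: the squares give (\frac{11520}{1223})^2*(\gamma_{13})^2 + (-\frac{4608}{1223})^2*(\gamma_{14})^2 + (\frac{16800}{1223})^2*(\gamma_{23})^2 + (-\frac{6720}{1223})^2*(\gamma_{24})^2 + (-\frac{19300}{1223})^2*(\gamma_{34})^2 = \frac{132710400}{1495729}*(-1) + \frac{21233664}{1495729}*(+1) + \frac{282240000}{1495729}*(-1) + \frac{45158400}{1495729}*(+1) + \frac{372490000}{1495729}*(+1) = 16 (each basis 2-blade squares to minus the product of its generators' squares); cross terms between blades sharing an index anticommute and cancel; the commuting (index-disjoint) pairs give grade-4 terms 2*c*c'*(blade product), which cancel blade by blade — \gamma_{1234}: \frac{154828800}{1495729} - \frac{154828800}{1495729} = 0 — confirming B is simple. So B^2 = 16.
Answer: boost, certificate B^2 = 16. Why this suffices: the scalar 16 survives any versor conjugation, so its sign alone determines the class however B is presented.


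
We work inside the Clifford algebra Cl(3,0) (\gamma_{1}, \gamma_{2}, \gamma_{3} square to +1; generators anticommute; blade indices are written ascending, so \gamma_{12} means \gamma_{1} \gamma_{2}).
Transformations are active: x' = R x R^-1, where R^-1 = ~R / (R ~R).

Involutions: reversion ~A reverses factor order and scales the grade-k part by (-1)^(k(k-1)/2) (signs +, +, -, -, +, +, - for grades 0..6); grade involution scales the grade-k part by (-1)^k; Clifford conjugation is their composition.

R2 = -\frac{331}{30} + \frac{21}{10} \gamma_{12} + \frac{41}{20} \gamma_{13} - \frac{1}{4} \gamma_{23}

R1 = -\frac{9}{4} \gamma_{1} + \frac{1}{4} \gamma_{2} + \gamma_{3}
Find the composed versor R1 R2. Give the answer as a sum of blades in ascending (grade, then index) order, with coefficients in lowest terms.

Distribute over the terms of R1 (each basis-blade product reordered to ascending indices, repeated generators contracted through their squares):
(-\frac{9}{4} \gamma_{1}) R2 = \frac{993}{40} \gamma_{1} - \frac{189}{40} \gamma_{2} - \frac{369}{80} \gamma_{3} + \frac{9}{16} \gamma_{123}
(\frac{1}{4} \gamma_{2}) R2 = -\frac{21}{40} \gamma_{1} - \frac{331}{120} \gamma_{2} - \frac{1}{16} \gamma_{3} - \frac{41}{80} \gamma_{123}
(\gamma_{3}) R2 = -\frac{41}{20} \gamma_{1} + \frac{1}{4} \gamma_{2} - \frac{331}{30} \gamma_{3} + \frac{21}{10} \gamma_{123}
Summing the partial products and collecting blades:
Answer: \frac{89}{4} \gamma_{1} - \frac{217}{30} \gamma_{2} - \frac{377}{24} \gamma_{3} + \frac{43}{20} \gamma_{123}


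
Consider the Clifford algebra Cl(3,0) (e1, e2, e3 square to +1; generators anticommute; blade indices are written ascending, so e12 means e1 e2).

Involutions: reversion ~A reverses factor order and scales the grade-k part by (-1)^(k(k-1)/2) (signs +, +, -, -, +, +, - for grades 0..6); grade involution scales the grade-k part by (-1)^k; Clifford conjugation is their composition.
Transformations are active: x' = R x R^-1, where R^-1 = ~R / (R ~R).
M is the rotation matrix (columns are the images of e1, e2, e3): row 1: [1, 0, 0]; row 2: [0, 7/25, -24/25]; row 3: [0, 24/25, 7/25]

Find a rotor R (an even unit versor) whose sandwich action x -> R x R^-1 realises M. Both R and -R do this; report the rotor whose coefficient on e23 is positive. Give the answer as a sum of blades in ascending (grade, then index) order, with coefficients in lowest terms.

Method: write R = a + b12*e12 + b13*e13 + b23*e23 with a^2 + b12^2 + b13^2 + b23^2 = 1 (so R^-1 = ~R). Expanding the columns R e_j ~R gives tr M = 4a^2 - 1 and, from the antisymmetric part, M21 - M12 = -4a*b12, M13 - M31 = 4a*b13, M32 - M23 = -4a*b23.
Here tr M = 39/25, so a^2 = (1 + tr M)/4 = 16/25 and a = ±4/5. Taking a = 4/5: M21 - M12 = 0, M13 - M31 = 0, M32 - M23 = 48/25, giving b12 = 0, b13 = 0, b23 = -3/5, i.e. R = 4/5 - 3/5*e23.
Its e23 coefficient is negative, so report the other preimage -R.
Answer: -4/5 + 3/5*e23. Why the constraint matters: R and -R act identically through the sandwich — M has trace 39/25 either way — so only the sign condition on e23 picks one of the two preimages.


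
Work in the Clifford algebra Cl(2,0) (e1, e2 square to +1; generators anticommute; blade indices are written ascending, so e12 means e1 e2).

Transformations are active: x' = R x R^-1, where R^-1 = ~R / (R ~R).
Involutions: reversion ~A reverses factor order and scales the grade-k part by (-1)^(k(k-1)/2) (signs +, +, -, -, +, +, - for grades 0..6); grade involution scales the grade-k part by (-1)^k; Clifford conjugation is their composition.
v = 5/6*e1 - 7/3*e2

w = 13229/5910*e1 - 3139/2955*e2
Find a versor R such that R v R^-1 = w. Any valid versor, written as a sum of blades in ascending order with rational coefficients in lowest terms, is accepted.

Take R = v + w = 9077/2955*e1 - 10034/2955*e2. Because q(v) = q(w) = 221/36, conjugation by R sends v exactly to w.
Answer: 9077/2955*e1 - 10034/2955*e2


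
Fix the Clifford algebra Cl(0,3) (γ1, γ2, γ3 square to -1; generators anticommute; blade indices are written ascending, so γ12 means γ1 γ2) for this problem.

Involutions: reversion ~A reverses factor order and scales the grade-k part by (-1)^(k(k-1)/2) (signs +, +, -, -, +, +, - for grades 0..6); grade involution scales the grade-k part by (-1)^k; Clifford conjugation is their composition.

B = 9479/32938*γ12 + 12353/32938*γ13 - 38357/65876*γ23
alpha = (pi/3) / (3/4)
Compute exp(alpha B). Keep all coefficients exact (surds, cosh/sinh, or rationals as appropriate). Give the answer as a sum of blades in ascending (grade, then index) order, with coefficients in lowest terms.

B^2 term by term: the squares give (9479/32938)^2*(γ12)^2 + (12353/32938)^2*(γ13)^2 + (-38357/65876)^2*(γ23)^2 = 89851441/1084911844*(-1) + 152596609/1084911844*(-1) + 1471259449/4339647376*(-1) = -9/16 (each basis 2-blade squares to minus the product of its generators' squares); cross terms between blades sharing an index anticommute and cancel. So B^2 = -9/16.
B^2 = -9/16 — circular case — the even/odd split gives cos and sin: l = 3/4, alpha*l = pi/3, so exp(alpha B) = cos(pi/3) + (sin(pi/3)/(3/4))*B = 1/2 + (2*sqrt(3)/3)*B.
Answer: 1/2 + 9479*sqrt(3)/49407*γ12 + 12353*sqrt(3)/49407*γ13 - 38357*sqrt(3)/98814*γ23


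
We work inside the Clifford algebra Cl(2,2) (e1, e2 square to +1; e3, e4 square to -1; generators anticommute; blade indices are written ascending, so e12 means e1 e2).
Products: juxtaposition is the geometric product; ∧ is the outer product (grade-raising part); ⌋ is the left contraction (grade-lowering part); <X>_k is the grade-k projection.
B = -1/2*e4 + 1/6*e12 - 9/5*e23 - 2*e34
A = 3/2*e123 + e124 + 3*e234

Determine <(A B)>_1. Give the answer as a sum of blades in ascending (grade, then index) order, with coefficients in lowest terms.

step 1: -27/10*e1 + 6*e2 - 1/4*e3 - 167/30*e4 + 1/2*e12 + 3/2*e23 - 2*e123 + 3*e124 - 23/10*e134 - 3/4*e1234
step 2: -27/10*e1 + 6*e2 - 1/4*e3 - 167/30*e4
Answer: -27/10*e1 + 6*e2 - 1/4*e3 - 167/30*e4


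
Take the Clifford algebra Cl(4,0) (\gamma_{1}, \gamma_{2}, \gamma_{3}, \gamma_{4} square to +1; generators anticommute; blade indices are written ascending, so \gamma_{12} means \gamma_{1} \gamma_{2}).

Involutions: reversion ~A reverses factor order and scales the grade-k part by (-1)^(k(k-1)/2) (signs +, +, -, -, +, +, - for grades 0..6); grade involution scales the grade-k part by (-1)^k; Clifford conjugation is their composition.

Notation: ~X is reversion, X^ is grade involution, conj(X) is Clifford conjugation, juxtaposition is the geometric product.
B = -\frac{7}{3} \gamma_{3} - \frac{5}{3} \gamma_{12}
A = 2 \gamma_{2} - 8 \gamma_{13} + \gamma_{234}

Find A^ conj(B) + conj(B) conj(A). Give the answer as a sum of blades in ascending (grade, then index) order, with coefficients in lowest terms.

first term: -\frac{46}{3} \gamma_{1} - 18 \gamma_{23} + \frac{7}{3} \gamma_{24} + \frac{5}{3} \gamma_{134}
second term: -22 \gamma_{1} - \frac{26}{3} \gamma_{23} - \frac{7}{3} \gamma_{24} + \frac{5}{3} \gamma_{134}
Answer: -\frac{112}{3} \gamma_{1} - \frac{80}{3} \gamma_{23} + \frac{10}{3} \gamma_{134}


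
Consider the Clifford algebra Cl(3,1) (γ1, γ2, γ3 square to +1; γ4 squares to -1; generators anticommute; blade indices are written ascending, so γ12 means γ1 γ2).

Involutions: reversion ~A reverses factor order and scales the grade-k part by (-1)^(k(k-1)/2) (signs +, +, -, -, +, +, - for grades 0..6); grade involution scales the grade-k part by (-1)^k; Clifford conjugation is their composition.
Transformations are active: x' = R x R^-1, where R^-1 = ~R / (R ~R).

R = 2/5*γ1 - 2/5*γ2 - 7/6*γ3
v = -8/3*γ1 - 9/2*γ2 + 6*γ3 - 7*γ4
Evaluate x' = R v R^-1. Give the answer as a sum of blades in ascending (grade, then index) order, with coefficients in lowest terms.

~R = 2/5*γ1 - 2/5*γ2 - 7/6*γ3, and R ~R = 1513/900, so R^-1 = ~R / (1513/900).
R v = -94/15 - 43/15*γ12 - 32/45*γ13 - 14/5*γ14 - 153/20*γ23 + 14/5*γ24 + 49/6*γ34
Answer: -1432/4539*γ1 + 22641/3026*γ2 + 4082/1513*γ3 + 7*γ4


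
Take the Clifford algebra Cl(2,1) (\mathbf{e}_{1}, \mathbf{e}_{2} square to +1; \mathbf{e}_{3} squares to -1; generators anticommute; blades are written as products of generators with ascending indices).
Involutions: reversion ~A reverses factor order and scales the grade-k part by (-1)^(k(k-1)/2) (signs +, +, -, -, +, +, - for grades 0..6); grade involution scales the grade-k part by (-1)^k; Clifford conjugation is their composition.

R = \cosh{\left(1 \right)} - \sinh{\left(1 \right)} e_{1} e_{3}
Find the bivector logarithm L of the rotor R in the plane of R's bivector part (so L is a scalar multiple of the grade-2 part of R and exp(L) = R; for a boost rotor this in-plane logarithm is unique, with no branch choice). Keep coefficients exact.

The scalar part of R is \cosh{\left(1 \right)}, which fixes the rapidity magnitude through cosh (cosh is even, so it cannot fix the sign — the bivector part carries that); dividing the bivector part by sinh of the rapidity gives the plane, and L = rapidity * plane, where the joint sign ambiguity of (rapidity, plane) cancels in the product.
Concretely: cosh(rapidity) = \cosh{\left(1 \right)} gives rapidity = ±1, and since rapidity/sinh(rapidity) is even the sign is immaterial: L = (rapidity/sinh(rapidity)) * <R>_2 = (\frac{1}{\sinh{\left(1 \right)}}) * <R>_2.
Answer: -e_{1} e_{3}


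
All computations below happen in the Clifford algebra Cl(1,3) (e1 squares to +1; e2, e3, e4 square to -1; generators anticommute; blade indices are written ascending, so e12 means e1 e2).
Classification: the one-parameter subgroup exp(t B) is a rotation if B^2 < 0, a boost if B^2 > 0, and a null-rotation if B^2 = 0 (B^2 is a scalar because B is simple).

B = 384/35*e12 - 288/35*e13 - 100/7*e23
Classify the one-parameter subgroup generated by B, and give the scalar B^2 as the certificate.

B^2 term by term: the squares give (384/35)^2*(e12)^2 + (-288/35)^2*(e13)^2 + (-100/7)^2*(e23)^2 = 147456/1225*(+1) + 82944/1225*(+1) + 10000/49*(-1) = -16 (each basis 2-blade squares to minus the product of its generators' squares); cross terms between blades sharing an index anticommute and cancel. So B^2 = -16.
Answer: rotation, certificate B^2 = -16. Certificate logic: -16 is a conjugation-invariant scalar, so its sign fixes rotation versus boost versus null-rotation outright.


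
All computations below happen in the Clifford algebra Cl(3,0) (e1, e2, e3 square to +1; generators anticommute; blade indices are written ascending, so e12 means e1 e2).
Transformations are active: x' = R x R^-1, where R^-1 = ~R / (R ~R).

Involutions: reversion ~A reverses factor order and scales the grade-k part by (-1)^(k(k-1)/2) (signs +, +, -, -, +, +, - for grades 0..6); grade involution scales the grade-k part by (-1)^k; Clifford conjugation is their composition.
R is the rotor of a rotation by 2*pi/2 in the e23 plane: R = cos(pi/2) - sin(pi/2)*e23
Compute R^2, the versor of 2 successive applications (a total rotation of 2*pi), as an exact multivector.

Rotor phase runs at HALF the rotation angle; powers of one rotor simply add phase, so after 2 steps in e23 the phase is 2*pi/2 = pi and R^2 = cos(pi) - sin(pi)*e23.
cos(pi) = -1 and sin(pi) = 0, so R^2 = -1. The total rotation 2*pi is 1 full turn, so every vector returns to itself, yet the rotor is -1, on the OTHER sheet of the double cover (an odd number of 2*pi turns).
Answer: -1


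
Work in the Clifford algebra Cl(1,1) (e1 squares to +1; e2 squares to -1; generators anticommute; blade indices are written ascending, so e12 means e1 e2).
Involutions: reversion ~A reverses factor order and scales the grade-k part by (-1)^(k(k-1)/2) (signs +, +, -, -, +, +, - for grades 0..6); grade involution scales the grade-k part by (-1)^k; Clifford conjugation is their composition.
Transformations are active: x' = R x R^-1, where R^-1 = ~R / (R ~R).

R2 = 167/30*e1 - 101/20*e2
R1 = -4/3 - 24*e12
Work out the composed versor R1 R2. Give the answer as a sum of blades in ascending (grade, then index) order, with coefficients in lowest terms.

Distribute over the terms of R1 (each basis-blade product reordered to ascending indices, repeated generators contracted through their squares):
(-4/3) R2 = -334/45*e1 + 101/15*e2
(-24*e12) R2 = -606/5*e1 + 668/5*e2
Summing the partial products and collecting blades:
Answer: -5788/45*e1 + 421/3*e2


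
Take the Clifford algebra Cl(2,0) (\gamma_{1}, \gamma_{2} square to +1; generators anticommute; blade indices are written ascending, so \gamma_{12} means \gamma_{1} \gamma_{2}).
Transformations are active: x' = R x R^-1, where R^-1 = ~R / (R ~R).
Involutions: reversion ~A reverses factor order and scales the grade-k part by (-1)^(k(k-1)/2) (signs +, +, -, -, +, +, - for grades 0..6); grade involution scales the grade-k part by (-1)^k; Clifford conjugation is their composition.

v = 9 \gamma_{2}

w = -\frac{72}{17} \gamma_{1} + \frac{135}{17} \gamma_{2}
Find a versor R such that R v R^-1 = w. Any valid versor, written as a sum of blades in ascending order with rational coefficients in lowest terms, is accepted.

Take R = v + w = -\frac{72}{17} \gamma_{1} + \frac{288}{17} \gamma_{2}. Because q(v) = q(w) = 81, conjugation by R sends v exactly to w.
Answer: -\frac{72}{17} \gamma_{1} + \frac{288}{17} \gamma_{2}


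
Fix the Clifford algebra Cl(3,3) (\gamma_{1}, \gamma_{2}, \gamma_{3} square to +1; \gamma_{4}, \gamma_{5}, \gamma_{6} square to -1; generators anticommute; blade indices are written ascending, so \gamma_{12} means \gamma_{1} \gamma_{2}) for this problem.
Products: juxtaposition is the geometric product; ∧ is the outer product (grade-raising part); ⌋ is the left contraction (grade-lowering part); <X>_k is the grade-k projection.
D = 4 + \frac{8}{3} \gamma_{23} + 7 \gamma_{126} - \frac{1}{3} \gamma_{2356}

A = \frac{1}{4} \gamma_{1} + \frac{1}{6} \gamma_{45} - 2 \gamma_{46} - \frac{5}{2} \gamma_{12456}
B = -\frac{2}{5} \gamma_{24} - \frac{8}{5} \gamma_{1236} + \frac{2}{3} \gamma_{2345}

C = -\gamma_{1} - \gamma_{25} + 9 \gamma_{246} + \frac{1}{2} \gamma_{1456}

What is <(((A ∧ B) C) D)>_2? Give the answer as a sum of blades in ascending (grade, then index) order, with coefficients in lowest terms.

step 1: -\frac{1}{10} \gamma_{124} + \frac{1}{6} \gamma_{12345} - \frac{4}{15} \gamma_{123456}
step 2: -\frac{9}{10} \gamma_{16} + \frac{2}{15} \gamma_{23} + \frac{1}{10} \gamma_{24} - \frac{1}{6} \gamma_{134} - \frac{12}{5} \gamma_{135} - \frac{1}{10} \gamma_{145} - \frac{1}{12} \gamma_{236} + \frac{1}{20} \gamma_{256} + \frac{4}{15} \gamma_{1346} - \frac{3}{2} \gamma_{1356} - \frac{1}{6} \gamma_{2345} - \frac{4}{15} \gamma_{23456}
step 3: -\frac{16}{45} + \frac{63}{10} \gamma_{2} + \frac{1}{60} \gamma_{3} + \frac{4}{45} \gamma_{4} - \frac{1}{36} \gamma_{5} + \frac{2}{9} \gamma_{6} + \frac{1}{2} \gamma_{12} - \frac{7}{12} \gamma_{13} + \frac{7}{20} \gamma_{15} - \frac{18}{5} \gamma_{16} + \frac{8}{15} \gamma_{23} + \frac{2}{5} \gamma_{24} + \frac{4}{15} \gamma_{34} + \frac{4}{9} \gamma_{45} + \frac{1}{18} \gamma_{46} + \frac{2}{45} \gamma_{56} + \frac{4}{9} \gamma_{124} + \frac{32}{5} \gamma_{125} + \frac{4}{5} \gamma_{126} - \frac{2}{3} \gamma_{134} - \frac{48}{5} \gamma_{135} - \frac{14}{15} \gamma_{136} - \frac{2}{5} \gamma_{145} - \frac{7}{10} \gamma_{146} - \frac{28}{15} \gamma_{234} + \frac{21}{2} \gamma_{235} - \frac{1}{3} \gamma_{236} + \frac{1}{5} \gamma_{256} + \frac{2}{15} \gamma_{356} + \frac{32}{45} \gamma_{456} + \frac{3}{10} \gamma_{1235} - \frac{12}{5} \gamma_{1236} + \frac{4}{45} \gamma_{1245} - \frac{32}{45} \gamma_{1246} + 4 \gamma_{1256} - \frac{28}{15} \gamma_{1345} + \frac{16}{15} \gamma_{1346} - 6 \gamma_{1356} - \frac{2}{3} \gamma_{2345} - \frac{7}{6} \gamma_{2346} - \frac{84}{5} \gamma_{2356} - \frac{7}{10} \gamma_{2456} - \frac{1}{30} \gamma_{3456} - \frac{4}{15} \gamma_{12345} - \frac{1}{30} \gamma_{12346} - \frac{1}{18} \gamma_{12456} + \frac{7}{6} \gamma_{13456} - \frac{16}{15} \gamma_{23456}
step 4: \frac{1}{2} \gamma_{12} - \frac{7}{12} \gamma_{13} + \frac{7}{20} \gamma_{15} - \frac{18}{5} \gamma_{16} + \frac{8}{15} \gamma_{23} + \frac{2}{5} \gamma_{24} + \frac{4}{15} \gamma_{34} + \frac{4}{9} \gamma_{45} + \frac{1}{18} \gamma_{46} + \frac{2}{45} \gamma_{56}
Answer: \frac{1}{2} \gamma_{12} - \frac{7}{12} \gamma_{13} + \frac{7}{20} \gamma_{15} - \frac{18}{5} \gamma_{16} + \frac{8}{15} \gamma_{23} + \frac{2}{5} \gamma_{24} + \frac{4}{15} \gamma_{34} + \frac{4}{9} \gamma_{45} + \frac{1}{18} \gamma_{46} + \frac{2}{45} \gamma_{56}
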